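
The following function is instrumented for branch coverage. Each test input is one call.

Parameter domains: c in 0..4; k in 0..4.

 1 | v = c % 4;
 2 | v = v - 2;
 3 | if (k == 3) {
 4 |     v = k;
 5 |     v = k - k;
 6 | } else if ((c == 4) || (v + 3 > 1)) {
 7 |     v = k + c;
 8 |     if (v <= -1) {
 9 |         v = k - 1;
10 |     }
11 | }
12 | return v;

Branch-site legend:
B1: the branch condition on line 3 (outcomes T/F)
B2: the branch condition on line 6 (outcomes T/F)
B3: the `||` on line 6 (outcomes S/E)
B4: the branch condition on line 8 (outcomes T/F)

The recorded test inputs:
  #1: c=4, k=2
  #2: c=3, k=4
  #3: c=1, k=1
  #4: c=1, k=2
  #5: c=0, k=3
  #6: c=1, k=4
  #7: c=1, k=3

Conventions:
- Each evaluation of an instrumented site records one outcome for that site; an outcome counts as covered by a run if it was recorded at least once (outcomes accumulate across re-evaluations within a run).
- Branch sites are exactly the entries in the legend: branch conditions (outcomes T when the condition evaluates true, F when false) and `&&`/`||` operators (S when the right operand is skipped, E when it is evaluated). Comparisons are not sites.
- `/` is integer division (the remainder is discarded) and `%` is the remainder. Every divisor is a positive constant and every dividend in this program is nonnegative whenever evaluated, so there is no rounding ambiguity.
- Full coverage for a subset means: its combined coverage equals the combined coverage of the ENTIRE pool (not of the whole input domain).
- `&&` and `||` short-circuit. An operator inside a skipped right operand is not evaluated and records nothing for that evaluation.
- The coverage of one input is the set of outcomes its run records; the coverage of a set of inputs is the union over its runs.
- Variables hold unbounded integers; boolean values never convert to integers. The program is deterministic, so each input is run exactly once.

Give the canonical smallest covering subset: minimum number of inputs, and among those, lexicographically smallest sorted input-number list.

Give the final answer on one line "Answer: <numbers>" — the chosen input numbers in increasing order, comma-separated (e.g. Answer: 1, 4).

input #1 (c=4, k=2): covers B1=F, B2=T, B3=S, B4=F
input #2 (c=3, k=4): covers B1=F, B2=T, B3=E, B4=F
input #3 (c=1, k=1): covers B1=F, B2=T, B3=E, B4=F
input #4 (c=1, k=2): covers B1=F, B2=T, B3=E, B4=F
input #5 (c=0, k=3): covers B1=T
input #6 (c=1, k=4): covers B1=F, B2=T, B3=E, B4=F
input #7 (c=1, k=3): covers B1=T
pool-wide coverage (6 outcomes): B1=T, B1=F, B2=T, B3=S, B3=E, B4=F
size 1 is not enough: best union over all size-1 subsets is 4/6
size 2 is not enough: best union over all size-2 subsets is 5/6
at size 3, {1, 2, 5} reaches all 6 outcomes; every lexicographically earlier size-3 subset fails

Answer: 1, 2, 5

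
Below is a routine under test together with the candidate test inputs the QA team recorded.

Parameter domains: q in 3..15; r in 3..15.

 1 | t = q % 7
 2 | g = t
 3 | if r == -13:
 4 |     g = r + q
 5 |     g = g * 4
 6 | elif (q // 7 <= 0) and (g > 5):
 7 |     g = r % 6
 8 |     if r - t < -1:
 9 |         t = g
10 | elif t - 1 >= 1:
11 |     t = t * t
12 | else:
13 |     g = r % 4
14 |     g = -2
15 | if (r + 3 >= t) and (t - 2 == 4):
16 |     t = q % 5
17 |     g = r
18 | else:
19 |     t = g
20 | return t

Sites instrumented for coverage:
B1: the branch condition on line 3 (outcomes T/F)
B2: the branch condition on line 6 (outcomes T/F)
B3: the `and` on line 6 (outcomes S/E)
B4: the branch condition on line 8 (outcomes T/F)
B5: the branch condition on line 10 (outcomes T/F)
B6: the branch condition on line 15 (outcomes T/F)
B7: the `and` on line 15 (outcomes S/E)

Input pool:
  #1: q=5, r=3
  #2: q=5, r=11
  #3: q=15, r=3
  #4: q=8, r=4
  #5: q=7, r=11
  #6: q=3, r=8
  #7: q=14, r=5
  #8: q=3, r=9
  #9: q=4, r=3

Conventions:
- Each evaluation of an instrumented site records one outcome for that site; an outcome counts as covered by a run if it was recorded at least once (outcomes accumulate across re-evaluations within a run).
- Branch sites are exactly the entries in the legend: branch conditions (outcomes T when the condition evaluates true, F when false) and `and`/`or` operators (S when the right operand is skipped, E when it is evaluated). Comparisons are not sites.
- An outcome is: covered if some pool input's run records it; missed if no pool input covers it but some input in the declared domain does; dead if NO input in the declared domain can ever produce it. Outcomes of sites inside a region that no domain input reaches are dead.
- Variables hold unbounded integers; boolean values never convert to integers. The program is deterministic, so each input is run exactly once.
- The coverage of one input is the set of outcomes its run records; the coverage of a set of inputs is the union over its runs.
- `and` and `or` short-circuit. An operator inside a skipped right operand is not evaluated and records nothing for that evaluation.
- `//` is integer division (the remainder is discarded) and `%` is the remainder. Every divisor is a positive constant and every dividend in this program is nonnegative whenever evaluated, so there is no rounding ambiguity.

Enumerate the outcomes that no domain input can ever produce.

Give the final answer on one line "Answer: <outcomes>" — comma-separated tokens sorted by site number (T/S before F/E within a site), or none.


exhaustive pass over the 169-input domain:
  B1=T: zero occurrences over every domain input -> dead
  reachable outcomes have witnesses, e.g. B1=F (e.g. q=3, r=3), B2=T (e.g. q=6, r=3), B2=F (e.g. q=3, r=3), B3=S (e.g. q=7, r=3)
Answer: B1=T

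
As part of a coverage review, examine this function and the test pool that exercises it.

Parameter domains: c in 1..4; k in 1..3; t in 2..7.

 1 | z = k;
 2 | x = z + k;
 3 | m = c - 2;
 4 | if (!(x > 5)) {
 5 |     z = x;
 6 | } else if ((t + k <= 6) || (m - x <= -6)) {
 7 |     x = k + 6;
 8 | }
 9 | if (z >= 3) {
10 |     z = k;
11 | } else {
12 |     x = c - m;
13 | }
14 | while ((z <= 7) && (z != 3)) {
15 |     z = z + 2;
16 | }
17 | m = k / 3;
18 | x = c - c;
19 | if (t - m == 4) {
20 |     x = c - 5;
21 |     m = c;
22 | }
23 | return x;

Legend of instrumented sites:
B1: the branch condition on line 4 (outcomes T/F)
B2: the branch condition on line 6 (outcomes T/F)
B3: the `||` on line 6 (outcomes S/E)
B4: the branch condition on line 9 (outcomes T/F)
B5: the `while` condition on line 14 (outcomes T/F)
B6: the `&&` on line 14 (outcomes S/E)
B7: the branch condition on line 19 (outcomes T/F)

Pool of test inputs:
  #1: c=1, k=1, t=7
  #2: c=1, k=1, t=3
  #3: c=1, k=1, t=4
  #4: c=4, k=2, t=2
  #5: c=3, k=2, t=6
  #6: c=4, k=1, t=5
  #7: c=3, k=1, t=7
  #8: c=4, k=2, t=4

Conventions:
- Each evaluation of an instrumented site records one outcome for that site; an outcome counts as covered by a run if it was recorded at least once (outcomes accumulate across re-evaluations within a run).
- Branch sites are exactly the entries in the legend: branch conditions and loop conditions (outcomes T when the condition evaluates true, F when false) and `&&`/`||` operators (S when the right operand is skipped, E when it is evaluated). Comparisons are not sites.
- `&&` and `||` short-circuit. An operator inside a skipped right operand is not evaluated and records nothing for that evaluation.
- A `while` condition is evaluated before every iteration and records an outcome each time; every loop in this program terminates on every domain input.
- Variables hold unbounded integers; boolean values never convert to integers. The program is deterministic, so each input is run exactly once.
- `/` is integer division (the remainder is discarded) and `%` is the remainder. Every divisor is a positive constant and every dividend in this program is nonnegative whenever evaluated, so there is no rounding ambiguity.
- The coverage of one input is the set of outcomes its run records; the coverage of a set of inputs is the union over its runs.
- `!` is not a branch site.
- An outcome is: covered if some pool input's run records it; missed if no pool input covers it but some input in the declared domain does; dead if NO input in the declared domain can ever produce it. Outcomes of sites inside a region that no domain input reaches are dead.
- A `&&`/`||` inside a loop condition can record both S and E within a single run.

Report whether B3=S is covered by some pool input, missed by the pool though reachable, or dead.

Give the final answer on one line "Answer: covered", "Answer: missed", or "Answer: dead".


no pool input records B3=S
but domain input (c=1, k=3, t=2) does record it -> reachable, so missed
Answer: missed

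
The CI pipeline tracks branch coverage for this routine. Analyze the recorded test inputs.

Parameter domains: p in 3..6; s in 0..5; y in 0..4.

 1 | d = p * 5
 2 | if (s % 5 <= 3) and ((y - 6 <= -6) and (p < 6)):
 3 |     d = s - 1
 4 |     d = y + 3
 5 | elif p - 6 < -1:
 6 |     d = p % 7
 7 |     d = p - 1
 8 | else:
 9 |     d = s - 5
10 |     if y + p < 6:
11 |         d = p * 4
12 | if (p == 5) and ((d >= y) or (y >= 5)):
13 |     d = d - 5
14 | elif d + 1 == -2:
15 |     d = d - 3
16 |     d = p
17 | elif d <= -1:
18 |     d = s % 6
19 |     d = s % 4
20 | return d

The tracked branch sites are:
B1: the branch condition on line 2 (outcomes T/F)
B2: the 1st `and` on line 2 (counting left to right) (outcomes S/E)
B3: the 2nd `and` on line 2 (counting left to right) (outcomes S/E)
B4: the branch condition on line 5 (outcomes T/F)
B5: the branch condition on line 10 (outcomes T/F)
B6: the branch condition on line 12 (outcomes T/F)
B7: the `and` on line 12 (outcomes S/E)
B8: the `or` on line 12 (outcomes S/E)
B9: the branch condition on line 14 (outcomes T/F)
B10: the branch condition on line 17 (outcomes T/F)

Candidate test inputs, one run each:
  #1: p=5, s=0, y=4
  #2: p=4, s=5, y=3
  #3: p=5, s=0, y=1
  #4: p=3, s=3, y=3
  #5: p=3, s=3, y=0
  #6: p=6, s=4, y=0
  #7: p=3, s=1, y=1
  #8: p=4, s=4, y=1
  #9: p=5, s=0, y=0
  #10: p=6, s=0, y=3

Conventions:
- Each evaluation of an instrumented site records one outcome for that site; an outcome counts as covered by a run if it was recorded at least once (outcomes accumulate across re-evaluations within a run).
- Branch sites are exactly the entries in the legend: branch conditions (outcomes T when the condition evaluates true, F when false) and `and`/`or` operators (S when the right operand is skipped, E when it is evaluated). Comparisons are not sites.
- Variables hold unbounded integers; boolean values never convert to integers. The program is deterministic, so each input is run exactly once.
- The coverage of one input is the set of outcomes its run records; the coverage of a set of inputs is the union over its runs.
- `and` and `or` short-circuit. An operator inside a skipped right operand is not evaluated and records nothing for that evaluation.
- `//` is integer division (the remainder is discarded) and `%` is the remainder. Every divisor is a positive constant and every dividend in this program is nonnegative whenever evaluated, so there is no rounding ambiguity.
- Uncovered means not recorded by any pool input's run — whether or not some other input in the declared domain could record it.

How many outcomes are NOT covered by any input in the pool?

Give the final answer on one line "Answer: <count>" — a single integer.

input #1, p=5, s=0, y=4: outcomes B1=F, B2=E, B3=S, B4=F, B5=F, B6=F, B7=E, B8=E, B9=F, B10=T
input #2, p=4, s=5, y=3: outcomes B1=F, B2=E, B3=S, B4=T, B6=F, B7=S, B9=F, B10=F
input #3, p=5, s=0, y=1: outcomes B1=F, B2=E, B3=S, B4=F, B5=F, B6=F, B7=E, B8=E, B9=F, B10=T
input #4, p=3, s=3, y=3: outcomes B1=F, B2=E, B3=S, B4=T, B6=F, B7=S, B9=F, B10=F
input #5, p=3, s=3, y=0: outcomes B1=T, B2=E, B3=E, B6=F, B7=S, B9=F, B10=F
input #6, p=6, s=4, y=0: outcomes B1=F, B2=S, B4=F, B5=F, B6=F, B7=S, B9=F, B10=T
input #7, p=3, s=1, y=1: outcomes B1=F, B2=E, B3=S, B4=T, B6=F, B7=S, B9=F, B10=F
input #8, p=4, s=4, y=1: outcomes B1=F, B2=S, B4=T, B6=F, B7=S, B9=F, B10=F
input #9, p=5, s=0, y=0: outcomes B1=T, B2=E, B3=E, B6=T, B7=E, B8=S
input #10, p=6, s=0, y=3: outcomes B1=F, B2=E, B3=S, B4=F, B5=F, B6=F, B7=S, B9=F, B10=T
union over the pool: B1=T, B1=F, B2=S, B2=E, B3=S, B3=E, B4=T, B4=F, B5=F, B6=T, B6=F, B7=S, B7=E, B8=S, B8=E, B9=F, B10=T, B10=F
uncovered (2 of 20): B5=T, B9=T

Answer: 2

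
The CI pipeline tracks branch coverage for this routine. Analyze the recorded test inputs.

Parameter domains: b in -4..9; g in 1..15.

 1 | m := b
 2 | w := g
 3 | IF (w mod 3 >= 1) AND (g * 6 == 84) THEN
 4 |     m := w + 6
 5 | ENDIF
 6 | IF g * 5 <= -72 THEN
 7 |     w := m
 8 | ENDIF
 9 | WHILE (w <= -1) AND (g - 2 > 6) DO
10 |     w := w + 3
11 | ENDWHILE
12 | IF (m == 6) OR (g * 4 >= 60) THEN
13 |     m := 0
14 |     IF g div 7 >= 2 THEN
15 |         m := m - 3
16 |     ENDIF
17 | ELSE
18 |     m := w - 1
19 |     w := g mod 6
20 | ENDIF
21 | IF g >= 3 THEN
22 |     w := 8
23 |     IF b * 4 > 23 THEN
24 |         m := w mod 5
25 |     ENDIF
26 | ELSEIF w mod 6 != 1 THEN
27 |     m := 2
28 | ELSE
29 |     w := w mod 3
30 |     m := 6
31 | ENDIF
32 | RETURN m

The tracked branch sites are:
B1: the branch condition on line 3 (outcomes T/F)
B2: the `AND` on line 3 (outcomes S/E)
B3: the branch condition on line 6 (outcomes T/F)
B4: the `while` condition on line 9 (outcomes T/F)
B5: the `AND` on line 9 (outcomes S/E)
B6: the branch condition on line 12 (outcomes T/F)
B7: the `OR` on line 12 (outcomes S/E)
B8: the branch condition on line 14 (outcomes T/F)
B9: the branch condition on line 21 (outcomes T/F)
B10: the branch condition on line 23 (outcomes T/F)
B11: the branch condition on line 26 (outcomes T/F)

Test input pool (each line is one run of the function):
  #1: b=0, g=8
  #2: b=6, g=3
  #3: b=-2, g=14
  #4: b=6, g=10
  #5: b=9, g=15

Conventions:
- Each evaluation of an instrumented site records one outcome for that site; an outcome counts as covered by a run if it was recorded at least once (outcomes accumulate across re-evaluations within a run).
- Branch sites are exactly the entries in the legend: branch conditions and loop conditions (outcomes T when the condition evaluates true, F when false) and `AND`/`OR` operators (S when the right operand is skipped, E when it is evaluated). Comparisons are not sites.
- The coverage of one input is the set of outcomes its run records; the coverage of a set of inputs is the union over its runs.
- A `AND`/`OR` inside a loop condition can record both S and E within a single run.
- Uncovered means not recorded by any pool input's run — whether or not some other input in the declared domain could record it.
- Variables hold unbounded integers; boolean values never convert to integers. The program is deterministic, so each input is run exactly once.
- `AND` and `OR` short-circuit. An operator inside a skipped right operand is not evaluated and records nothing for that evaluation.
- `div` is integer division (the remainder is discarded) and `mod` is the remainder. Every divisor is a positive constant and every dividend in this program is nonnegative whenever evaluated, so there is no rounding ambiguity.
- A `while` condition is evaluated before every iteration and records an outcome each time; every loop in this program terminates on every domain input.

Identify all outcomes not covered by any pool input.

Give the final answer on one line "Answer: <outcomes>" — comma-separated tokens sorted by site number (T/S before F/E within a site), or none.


input #1 (b=0, g=8): events B2->E, B1->F, B3->F, B5->S, B4->F, B7->E, B6->F, B9->T, B10->F; covers B1=F, B2=E, B3=F, B4=F, B5=S, B6=F, B7=E, B9=T, B10=F
input #2 (b=6, g=3): events B2->S, B1->F, B3->F, B5->S, B4->F, B7->S, B6->T, B8->F, B9->T, B10->T; covers B1=F, B2=S, B3=F, B4=F, B5=S, B6=T, B7=S, B8=F, B9=T, B10=T
input #3 (b=-2, g=14): events B2->E, B1->T, B3->F, B5->S, B4->F, B7->E, B6->F, B9->T, B10->F; covers B1=T, B2=E, B3=F, B4=F, B5=S, B6=F, B7=E, B9=T, B10=F
input #4 (b=6, g=10): events B2->E, B1->F, B3->F, B5->S, B4->F, B7->S, B6->T, B8->F, B9->T, B10->T; covers B1=F, B2=E, B3=F, B4=F, B5=S, B6=T, B7=S, B8=F, B9=T, B10=T
input #5 (b=9, g=15): events B2->S, B1->F, B3->F, B5->S, B4->F, B7->E, B6->T, B8->T, B9->T, B10->T; covers B1=F, B2=S, B3=F, B4=F, B5=S, B6=T, B7=E, B8=T, B9=T, B10=T
union over the pool: B1=T, B1=F, B2=S, B2=E, B3=F, B4=F, B5=S, B6=T, B6=F, B7=S, B7=E, B8=T, B8=F, B9=T, B10=T, B10=F
uncovered (6 of 22): B3=T, B4=T, B5=E, B9=F, B11=T, B11=F
Answer: B3=T, B4=T, B5=E, B9=F, B11=T, B11=F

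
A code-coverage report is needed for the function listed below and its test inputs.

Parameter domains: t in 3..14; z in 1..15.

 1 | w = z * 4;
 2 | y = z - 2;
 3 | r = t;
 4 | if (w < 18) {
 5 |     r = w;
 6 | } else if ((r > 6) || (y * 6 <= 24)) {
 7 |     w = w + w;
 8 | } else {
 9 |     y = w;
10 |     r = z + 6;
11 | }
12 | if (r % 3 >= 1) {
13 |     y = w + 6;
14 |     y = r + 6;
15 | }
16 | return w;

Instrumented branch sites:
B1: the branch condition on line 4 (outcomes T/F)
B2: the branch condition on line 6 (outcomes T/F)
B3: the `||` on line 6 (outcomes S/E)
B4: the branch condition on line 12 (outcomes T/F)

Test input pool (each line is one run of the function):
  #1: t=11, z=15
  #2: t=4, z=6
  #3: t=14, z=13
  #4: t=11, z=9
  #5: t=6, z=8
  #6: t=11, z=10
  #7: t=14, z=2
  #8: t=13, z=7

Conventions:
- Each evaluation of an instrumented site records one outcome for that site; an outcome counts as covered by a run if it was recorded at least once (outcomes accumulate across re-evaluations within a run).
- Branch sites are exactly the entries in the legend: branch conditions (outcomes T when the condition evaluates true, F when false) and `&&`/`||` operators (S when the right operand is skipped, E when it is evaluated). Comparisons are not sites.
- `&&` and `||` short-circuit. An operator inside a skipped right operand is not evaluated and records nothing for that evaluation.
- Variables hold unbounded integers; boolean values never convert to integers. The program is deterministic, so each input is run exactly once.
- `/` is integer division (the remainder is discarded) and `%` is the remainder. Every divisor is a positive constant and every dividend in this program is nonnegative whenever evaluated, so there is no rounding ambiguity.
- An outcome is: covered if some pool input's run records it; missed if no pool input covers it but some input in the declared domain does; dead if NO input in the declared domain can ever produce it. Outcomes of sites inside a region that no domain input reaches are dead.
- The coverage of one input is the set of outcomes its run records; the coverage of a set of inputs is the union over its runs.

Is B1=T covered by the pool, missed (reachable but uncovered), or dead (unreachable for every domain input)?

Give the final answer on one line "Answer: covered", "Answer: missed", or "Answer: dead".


B1=T is recorded by pool input(s) 7 -> covered
Answer: covered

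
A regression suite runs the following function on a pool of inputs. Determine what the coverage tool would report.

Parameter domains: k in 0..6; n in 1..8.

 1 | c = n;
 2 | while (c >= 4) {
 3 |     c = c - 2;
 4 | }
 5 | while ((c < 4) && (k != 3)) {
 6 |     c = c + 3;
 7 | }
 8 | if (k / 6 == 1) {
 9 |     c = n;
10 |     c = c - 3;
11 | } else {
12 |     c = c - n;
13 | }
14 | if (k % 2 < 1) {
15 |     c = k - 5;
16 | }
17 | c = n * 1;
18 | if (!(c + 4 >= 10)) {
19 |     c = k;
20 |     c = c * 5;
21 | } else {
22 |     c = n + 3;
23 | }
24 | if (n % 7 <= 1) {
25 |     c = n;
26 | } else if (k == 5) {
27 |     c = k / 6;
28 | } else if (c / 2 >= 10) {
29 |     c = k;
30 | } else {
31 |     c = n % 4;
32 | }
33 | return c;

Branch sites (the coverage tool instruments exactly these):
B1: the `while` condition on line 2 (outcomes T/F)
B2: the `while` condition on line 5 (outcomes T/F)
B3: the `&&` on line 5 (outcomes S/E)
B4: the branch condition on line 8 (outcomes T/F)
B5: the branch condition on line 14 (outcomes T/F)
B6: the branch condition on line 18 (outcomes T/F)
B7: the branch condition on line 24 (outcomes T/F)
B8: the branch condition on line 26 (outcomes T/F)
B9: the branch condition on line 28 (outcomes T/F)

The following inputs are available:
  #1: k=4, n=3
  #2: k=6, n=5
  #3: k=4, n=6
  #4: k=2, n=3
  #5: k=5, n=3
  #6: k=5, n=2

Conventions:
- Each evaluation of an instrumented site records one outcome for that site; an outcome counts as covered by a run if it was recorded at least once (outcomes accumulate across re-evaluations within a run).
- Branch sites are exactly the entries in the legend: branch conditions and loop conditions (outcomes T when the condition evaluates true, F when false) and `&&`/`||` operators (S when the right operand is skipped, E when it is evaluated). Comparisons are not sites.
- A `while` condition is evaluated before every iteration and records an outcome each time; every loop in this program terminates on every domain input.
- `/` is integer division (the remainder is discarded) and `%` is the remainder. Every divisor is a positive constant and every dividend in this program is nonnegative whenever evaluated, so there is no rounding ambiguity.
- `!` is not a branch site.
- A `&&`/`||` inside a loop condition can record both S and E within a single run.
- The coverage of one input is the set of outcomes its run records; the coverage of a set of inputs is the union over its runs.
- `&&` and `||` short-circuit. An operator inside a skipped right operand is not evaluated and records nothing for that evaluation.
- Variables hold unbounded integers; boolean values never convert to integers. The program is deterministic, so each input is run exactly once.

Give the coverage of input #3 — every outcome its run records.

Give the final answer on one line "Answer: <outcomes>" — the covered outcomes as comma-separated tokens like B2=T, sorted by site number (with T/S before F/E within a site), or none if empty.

Simulating input #3 (k=4, n=6) step by step:
  B1->T, B1->T, B1->F, B3->E, B2->T, B3->S, B2->F, B4->F, B5->T, B6->F
  B7->F, B8->F, B9->F
deduplicating events, the covered set is: B1=T, B1=F, B2=T, B2=F, B3=S, B3=E, B4=F, B5=T, B6=F, B7=F, B8=F, B9=F

Answer: B1=T, B1=F, B2=T, B2=F, B3=S, B3=E, B4=F, B5=T, B6=F, B7=F, B8=F, B9=F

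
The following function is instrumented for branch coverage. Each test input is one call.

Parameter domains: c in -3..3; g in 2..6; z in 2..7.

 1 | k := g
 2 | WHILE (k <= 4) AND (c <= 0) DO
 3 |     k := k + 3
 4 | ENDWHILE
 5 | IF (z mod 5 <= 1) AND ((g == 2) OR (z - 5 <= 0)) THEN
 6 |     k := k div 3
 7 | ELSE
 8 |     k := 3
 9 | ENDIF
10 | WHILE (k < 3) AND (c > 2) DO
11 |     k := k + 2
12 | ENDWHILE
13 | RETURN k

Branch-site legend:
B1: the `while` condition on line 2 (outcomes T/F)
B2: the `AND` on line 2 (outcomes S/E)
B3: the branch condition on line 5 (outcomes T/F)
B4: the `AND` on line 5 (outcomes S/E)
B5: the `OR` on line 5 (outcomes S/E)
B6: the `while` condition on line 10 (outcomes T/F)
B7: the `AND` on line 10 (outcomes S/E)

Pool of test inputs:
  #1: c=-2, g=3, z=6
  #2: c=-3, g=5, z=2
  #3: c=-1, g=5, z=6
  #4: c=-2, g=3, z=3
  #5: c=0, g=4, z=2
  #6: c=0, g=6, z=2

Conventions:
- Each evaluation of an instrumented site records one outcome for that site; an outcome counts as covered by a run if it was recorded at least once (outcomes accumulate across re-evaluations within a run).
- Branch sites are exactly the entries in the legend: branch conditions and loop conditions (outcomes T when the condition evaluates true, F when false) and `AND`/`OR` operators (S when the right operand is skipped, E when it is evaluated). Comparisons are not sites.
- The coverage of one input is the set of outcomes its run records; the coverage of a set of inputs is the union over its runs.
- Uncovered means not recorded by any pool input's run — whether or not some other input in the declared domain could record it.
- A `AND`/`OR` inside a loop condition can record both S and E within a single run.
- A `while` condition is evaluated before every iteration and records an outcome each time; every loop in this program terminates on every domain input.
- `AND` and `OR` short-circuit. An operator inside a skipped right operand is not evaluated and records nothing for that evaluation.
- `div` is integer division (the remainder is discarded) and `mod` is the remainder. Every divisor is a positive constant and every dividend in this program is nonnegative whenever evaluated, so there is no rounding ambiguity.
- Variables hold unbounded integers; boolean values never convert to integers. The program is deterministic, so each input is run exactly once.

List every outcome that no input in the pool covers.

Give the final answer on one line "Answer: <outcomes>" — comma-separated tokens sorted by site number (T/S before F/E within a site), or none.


run #1 (c=-2, g=3, z=6) runs B2->E, B1->T, B2->S, B1->F, B4->E, B5->E, B3->F, B7->S, B6->F; records B1=T, B1=F, B2=S, B2=E, B3=F, B4=E, B5=E, B6=F, B7=S
run #2 (c=-3, g=5, z=2) runs B2->S, B1->F, B4->S, B3->F, B7->S, B6->F; records B1=F, B2=S, B3=F, B4=S, B6=F, B7=S
run #3 (c=-1, g=5, z=6) runs B2->S, B1->F, B4->E, B5->E, B3->F, B7->S, B6->F; records B1=F, B2=S, B3=F, B4=E, B5=E, B6=F, B7=S
run #4 (c=-2, g=3, z=3) runs B2->E, B1->T, B2->S, B1->F, B4->S, B3->F, B7->S, B6->F; records B1=T, B1=F, B2=S, B2=E, B3=F, B4=S, B6=F, B7=S
run #5 (c=0, g=4, z=2) runs B2->E, B1->T, B2->S, B1->F, B4->S, B3->F, B7->S, B6->F; records B1=T, B1=F, B2=S, B2=E, B3=F, B4=S, B6=F, B7=S
run #6 (c=0, g=6, z=2) runs B2->S, B1->F, B4->S, B3->F, B7->S, B6->F; records B1=F, B2=S, B3=F, B4=S, B6=F, B7=S
union over the pool: B1=T, B1=F, B2=S, B2=E, B3=F, B4=S, B4=E, B5=E, B6=F, B7=S
uncovered (4 of 14): B3=T, B5=S, B6=T, B7=E
Answer: B3=T, B5=S, B6=T, B7=E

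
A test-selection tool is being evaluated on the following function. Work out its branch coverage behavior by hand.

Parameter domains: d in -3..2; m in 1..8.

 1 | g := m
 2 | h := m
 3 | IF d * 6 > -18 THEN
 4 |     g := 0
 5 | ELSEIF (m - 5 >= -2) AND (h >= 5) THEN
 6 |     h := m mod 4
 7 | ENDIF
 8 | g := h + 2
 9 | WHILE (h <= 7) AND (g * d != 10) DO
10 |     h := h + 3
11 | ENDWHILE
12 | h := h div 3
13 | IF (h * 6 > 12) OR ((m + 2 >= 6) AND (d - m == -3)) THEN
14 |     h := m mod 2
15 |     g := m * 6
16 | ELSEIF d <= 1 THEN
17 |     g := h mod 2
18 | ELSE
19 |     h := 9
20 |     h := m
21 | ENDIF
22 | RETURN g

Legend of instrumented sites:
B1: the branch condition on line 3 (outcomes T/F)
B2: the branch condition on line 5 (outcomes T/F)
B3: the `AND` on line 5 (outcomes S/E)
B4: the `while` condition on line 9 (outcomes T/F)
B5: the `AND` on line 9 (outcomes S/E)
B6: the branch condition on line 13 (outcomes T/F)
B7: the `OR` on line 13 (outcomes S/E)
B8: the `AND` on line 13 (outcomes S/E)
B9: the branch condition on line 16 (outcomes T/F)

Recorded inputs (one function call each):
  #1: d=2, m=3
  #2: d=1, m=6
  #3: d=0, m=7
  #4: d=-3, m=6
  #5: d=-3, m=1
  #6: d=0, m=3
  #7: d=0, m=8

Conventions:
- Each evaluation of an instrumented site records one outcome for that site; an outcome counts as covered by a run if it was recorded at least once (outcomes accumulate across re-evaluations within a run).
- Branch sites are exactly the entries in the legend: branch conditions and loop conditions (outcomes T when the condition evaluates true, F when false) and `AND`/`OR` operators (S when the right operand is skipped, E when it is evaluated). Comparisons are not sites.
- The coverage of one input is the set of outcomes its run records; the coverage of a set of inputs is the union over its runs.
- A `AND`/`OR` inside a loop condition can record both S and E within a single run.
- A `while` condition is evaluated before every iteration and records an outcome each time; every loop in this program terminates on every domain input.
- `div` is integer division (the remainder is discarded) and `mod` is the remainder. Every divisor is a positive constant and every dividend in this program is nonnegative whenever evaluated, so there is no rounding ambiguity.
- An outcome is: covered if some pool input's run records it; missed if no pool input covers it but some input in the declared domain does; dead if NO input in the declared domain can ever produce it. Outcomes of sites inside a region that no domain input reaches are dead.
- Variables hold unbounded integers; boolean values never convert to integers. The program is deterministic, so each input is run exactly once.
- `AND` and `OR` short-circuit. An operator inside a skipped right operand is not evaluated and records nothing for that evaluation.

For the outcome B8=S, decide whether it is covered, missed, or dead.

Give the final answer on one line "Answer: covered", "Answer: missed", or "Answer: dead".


B8=S is recorded by pool input(s) 1 -> covered
Answer: covered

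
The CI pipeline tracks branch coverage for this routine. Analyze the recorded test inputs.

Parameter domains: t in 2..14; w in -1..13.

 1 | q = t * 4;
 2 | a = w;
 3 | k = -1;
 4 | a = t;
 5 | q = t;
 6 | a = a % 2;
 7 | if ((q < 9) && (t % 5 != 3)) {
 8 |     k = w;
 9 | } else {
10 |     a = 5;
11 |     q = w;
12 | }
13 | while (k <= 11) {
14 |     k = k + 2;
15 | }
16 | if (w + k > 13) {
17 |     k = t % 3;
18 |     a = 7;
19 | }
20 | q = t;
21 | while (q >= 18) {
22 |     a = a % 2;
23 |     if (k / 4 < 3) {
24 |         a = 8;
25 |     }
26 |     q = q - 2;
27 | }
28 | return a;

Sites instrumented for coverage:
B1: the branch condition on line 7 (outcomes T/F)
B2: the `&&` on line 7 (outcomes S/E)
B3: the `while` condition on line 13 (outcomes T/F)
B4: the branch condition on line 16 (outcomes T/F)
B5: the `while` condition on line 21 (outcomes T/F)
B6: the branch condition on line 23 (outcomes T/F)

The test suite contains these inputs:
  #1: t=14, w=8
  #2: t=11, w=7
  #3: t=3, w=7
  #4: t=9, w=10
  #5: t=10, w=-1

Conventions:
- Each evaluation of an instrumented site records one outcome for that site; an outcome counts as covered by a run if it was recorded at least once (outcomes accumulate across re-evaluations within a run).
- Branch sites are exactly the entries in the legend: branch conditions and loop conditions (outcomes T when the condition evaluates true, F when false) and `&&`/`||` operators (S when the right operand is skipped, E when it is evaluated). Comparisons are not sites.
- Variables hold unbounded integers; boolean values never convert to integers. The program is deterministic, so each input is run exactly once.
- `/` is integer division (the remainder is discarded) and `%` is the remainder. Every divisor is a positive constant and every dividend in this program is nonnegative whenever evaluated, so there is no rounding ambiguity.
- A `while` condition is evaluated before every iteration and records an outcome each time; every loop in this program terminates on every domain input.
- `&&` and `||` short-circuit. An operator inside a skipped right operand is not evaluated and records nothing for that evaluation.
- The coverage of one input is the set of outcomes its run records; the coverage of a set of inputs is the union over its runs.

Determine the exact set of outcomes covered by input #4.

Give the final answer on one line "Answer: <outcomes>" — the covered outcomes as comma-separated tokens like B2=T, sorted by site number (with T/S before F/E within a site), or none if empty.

Tracing the run of input #4 (t=9, w=10):
  B2->S, B1->F, B3->T, B3->T, B3->T, B3->T, B3->T, B3->T, B3->T, B3->F
  B4->T, B5->F
distinct outcomes covered: B1=F, B2=S, B3=T, B3=F, B4=T, B5=F

Answer: B1=F, B2=S, B3=T, B3=F, B4=T, B5=F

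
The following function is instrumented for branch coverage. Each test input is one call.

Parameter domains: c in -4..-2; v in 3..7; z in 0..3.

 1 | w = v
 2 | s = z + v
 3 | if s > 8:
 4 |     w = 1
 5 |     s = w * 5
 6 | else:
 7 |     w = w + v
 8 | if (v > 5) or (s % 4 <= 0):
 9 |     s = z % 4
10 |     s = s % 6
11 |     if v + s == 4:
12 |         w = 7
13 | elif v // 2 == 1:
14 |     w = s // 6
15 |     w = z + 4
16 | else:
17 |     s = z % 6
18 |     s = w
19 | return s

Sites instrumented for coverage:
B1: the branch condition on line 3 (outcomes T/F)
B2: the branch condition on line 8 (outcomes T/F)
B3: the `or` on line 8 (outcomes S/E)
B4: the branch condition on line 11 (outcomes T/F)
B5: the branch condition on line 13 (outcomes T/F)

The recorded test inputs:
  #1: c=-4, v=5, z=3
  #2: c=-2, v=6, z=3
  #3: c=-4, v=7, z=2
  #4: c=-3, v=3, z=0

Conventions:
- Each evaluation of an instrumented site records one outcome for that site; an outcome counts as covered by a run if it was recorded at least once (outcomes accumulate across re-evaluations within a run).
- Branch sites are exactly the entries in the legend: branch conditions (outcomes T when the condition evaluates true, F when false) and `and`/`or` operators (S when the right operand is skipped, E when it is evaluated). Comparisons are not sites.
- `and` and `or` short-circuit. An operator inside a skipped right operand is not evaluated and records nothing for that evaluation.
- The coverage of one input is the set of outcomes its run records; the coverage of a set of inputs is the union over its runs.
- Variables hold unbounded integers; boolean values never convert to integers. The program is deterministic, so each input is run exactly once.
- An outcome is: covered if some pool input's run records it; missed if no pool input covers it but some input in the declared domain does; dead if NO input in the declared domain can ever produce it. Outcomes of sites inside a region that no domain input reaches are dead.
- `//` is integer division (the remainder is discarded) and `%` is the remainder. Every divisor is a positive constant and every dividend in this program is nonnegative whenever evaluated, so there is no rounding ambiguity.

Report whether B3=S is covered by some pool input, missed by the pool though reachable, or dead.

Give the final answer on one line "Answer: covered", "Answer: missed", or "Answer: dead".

B3=S is recorded by pool input(s) 2, 3 -> covered

Answer: covered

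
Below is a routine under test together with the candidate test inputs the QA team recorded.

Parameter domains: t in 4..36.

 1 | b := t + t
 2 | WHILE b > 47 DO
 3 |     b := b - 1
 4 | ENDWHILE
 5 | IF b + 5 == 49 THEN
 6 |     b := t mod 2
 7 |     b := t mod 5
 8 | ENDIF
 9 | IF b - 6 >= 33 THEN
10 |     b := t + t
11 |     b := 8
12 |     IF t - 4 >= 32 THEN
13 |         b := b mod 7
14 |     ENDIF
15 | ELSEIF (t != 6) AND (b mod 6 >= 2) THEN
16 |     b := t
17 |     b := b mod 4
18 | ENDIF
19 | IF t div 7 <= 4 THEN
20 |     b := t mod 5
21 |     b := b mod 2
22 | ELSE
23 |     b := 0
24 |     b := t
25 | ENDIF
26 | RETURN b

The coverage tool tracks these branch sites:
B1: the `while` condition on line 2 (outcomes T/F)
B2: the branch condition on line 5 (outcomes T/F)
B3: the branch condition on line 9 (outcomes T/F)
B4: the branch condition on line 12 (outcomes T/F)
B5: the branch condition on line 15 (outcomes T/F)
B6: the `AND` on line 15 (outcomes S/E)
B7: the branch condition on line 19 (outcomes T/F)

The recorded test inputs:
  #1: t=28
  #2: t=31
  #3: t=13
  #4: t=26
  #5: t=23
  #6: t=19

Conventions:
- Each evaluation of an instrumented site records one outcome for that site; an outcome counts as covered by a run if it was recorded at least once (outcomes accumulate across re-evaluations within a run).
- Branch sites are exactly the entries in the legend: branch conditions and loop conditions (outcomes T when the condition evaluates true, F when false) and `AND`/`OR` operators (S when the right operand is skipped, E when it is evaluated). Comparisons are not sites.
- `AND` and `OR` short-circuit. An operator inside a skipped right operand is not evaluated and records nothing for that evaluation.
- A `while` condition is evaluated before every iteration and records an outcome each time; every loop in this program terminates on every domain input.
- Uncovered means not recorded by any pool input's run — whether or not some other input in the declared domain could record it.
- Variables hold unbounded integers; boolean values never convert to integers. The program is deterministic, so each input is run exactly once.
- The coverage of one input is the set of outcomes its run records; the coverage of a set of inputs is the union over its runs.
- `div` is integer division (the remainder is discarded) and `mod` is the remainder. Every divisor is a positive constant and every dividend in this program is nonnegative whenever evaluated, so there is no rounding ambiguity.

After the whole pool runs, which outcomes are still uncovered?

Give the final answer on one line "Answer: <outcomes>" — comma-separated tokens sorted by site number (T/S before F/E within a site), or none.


input #1 (t=28): events B1->T, B1->T, B1->T, B1->T, B1->T, B1->T, B1->T, B1->T, B1->T, B1->F, B2->F, B3->T, B4->F, B7->T; covers B1=T, B1=F, B2=F, B3=T, B4=F, B7=T
input #2 (t=31): events B1->T, B1->T, B1->T, B1->T, B1->T, B1->T, B1->T, B1->T, B1->T, B1->T, B1->T, B1->T, B1->T, B1->T, ...; covers B1=T, B1=F, B2=F, B3=T, B4=F, B7=T
input #3 (t=13): events B1->F, B2->F, B3->F, B6->E, B5->T, B7->T; covers B1=F, B2=F, B3=F, B5=T, B6=E, B7=T
input #4 (t=26): events B1->T, B1->T, B1->T, B1->T, B1->T, B1->F, B2->F, B3->T, B4->F, B7->T; covers B1=T, B1=F, B2=F, B3=T, B4=F, B7=T
input #5 (t=23): events B1->F, B2->F, B3->T, B4->F, B7->T; covers B1=F, B2=F, B3=T, B4=F, B7=T
input #6 (t=19): events B1->F, B2->F, B3->F, B6->E, B5->T, B7->T; covers B1=F, B2=F, B3=F, B5=T, B6=E, B7=T
union over the pool: B1=T, B1=F, B2=F, B3=T, B3=F, B4=F, B5=T, B6=E, B7=T
uncovered (5 of 14): B2=T, B4=T, B5=F, B6=S, B7=F
Answer: B2=T, B4=T, B5=F, B6=S, B7=F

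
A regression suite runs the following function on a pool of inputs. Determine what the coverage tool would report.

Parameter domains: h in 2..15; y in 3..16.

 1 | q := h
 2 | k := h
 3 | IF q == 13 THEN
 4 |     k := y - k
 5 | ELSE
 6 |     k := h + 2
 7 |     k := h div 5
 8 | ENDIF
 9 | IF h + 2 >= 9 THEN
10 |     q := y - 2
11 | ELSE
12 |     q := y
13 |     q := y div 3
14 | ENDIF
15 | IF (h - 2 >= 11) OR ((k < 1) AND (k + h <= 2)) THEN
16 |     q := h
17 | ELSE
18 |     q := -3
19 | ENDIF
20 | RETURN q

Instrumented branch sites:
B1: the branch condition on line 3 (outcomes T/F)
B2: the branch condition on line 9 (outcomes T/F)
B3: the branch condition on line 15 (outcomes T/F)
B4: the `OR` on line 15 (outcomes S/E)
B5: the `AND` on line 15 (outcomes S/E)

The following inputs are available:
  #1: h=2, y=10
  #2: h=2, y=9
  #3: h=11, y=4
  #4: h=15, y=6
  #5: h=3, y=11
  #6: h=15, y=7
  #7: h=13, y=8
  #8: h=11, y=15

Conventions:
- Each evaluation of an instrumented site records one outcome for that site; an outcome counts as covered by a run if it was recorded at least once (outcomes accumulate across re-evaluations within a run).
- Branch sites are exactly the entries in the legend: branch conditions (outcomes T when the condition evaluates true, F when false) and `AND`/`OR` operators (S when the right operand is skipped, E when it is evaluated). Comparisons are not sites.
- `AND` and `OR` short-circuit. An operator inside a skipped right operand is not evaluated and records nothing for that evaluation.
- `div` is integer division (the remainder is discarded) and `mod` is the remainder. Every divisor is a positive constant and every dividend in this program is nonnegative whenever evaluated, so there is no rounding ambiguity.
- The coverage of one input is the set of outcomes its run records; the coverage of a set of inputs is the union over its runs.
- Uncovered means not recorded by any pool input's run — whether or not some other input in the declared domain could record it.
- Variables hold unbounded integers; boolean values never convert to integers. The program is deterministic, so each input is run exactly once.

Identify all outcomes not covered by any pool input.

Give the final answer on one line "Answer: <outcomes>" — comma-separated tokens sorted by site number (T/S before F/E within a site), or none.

test 1 (h=2, y=10) fires B1->F, B2->F, B4->E, B5->E, B3->T; hits B1=F, B2=F, B3=T, B4=E, B5=E
test 2 (h=2, y=9) fires B1->F, B2->F, B4->E, B5->E, B3->T; hits B1=F, B2=F, B3=T, B4=E, B5=E
test 3 (h=11, y=4) fires B1->F, B2->T, B4->E, B5->S, B3->F; hits B1=F, B2=T, B3=F, B4=E, B5=S
test 4 (h=15, y=6) fires B1->F, B2->T, B4->S, B3->T; hits B1=F, B2=T, B3=T, B4=S
test 5 (h=3, y=11) fires B1->F, B2->F, B4->E, B5->E, B3->F; hits B1=F, B2=F, B3=F, B4=E, B5=E
test 6 (h=15, y=7) fires B1->F, B2->T, B4->S, B3->T; hits B1=F, B2=T, B3=T, B4=S
test 7 (h=13, y=8) fires B1->T, B2->T, B4->S, B3->T; hits B1=T, B2=T, B3=T, B4=S
test 8 (h=11, y=15) fires B1->F, B2->T, B4->E, B5->S, B3->F; hits B1=F, B2=T, B3=F, B4=E, B5=S
union over the pool: B1=T, B1=F, B2=T, B2=F, B3=T, B3=F, B4=S, B4=E, B5=S, B5=E
uncovered (0 of 10): none

Answer: none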